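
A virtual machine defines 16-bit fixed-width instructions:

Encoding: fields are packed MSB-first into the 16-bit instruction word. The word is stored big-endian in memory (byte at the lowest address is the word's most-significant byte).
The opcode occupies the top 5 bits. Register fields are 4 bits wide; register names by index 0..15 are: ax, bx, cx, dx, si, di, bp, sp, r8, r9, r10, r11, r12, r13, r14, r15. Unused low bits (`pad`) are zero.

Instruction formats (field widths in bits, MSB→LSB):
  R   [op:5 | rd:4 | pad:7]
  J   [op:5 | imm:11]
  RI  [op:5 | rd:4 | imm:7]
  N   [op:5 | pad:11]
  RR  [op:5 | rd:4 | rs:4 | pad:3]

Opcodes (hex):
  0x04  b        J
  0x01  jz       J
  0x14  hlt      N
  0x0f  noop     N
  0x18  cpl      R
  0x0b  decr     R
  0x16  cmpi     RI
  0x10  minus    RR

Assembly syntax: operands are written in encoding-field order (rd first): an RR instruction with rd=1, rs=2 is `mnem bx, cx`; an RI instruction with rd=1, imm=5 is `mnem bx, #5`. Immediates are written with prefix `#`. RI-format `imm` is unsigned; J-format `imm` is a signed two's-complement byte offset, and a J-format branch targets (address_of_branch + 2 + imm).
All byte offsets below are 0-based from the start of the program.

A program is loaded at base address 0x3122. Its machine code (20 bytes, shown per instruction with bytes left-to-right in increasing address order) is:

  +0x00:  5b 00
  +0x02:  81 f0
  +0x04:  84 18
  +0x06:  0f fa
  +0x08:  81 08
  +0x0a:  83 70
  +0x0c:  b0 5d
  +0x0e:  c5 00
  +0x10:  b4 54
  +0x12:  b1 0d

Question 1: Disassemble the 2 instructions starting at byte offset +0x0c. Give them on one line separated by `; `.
+0x0c: b0 5d ⇒ word 0xb05d (big)
  opcode bits[15:11]=0x16: cmpi/RI
  rd@[10:7]=0x0 ⇒ ax
  imm@[6:0]=0x5d ⇒ #93
+0x0e: c5 00 ⇒ word 0xc500 (big)
  opcode bits[15:11]=0x18: cpl/R
  rd@[10:7]=0xa ⇒ r10

cmpi ax, #93; cpl r10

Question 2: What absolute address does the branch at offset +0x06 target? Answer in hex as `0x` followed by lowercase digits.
[06] 0f fa → 0x0ffa
  top 5b → 0x1 → jz [J]
  imm: (w>>0)&0x7ff=0x7fa (s11→-6) → #-6
  target = base 0x3122 + off 0x06 + 2 + imm -6 = 0x3124

0x3124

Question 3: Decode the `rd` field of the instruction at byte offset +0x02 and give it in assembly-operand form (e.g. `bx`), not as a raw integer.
@+02  big-endian(81 f0) = 0x81f0
  opcode bits[15:11]=0x10: minus/RR
  rd: (w>>7)&0xf=0x3 → dx
  rs: (w>>3)&0xf=0xe → r14

dx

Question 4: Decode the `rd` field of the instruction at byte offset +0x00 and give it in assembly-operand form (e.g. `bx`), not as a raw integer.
@+00  big-endian(5b 00) = 0x5b00
  top 5b → 0xb → decr [R]
  [10:7] rd=6 = bp

bp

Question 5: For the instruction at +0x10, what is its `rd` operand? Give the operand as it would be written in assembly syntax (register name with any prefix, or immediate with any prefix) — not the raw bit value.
off 0x10: read b4 54 as big → 0xb454
  top 5b → 0x16 → cmpi [RI]
  rd@[10:7]=0x8 ⇒ r8
  imm@[6:0]=0x54 ⇒ #84

r8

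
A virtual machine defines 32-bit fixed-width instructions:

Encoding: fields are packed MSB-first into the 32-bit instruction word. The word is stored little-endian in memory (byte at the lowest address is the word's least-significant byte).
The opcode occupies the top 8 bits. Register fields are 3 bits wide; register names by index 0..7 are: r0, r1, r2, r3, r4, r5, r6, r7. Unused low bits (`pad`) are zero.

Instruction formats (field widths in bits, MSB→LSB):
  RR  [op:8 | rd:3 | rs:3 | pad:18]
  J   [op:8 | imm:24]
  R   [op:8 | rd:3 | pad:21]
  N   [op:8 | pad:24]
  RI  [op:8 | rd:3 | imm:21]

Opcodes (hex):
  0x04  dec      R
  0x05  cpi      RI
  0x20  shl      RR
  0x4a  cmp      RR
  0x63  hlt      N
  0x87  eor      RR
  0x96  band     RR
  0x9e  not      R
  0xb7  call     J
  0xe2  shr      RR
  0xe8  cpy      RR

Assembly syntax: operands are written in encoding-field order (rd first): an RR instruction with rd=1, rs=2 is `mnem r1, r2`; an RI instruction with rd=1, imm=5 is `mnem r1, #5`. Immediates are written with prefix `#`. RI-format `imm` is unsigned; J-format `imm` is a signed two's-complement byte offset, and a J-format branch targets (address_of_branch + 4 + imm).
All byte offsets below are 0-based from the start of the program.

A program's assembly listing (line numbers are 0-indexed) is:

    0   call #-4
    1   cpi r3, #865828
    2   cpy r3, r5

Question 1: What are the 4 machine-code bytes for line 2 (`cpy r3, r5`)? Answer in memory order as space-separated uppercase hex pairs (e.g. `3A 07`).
L2: cpy op=0xe8:8|rd=3:3|rs=5:3|pad=0:18 ⇒ 0xe8740000 ⇒ little 00 00 74 e8

00 00 74 E8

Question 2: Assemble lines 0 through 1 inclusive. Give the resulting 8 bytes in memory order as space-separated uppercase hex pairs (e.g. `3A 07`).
0. call fields op=0xb7:8|imm=-4:24 → word b7fffffch → fc ff ff b7
1. cpi fields op=0x5:8|rd=3:3|imm=865828:21 → word 056d3624h → 24 36 6d 05

FC FF FF B7 24 36 6D 05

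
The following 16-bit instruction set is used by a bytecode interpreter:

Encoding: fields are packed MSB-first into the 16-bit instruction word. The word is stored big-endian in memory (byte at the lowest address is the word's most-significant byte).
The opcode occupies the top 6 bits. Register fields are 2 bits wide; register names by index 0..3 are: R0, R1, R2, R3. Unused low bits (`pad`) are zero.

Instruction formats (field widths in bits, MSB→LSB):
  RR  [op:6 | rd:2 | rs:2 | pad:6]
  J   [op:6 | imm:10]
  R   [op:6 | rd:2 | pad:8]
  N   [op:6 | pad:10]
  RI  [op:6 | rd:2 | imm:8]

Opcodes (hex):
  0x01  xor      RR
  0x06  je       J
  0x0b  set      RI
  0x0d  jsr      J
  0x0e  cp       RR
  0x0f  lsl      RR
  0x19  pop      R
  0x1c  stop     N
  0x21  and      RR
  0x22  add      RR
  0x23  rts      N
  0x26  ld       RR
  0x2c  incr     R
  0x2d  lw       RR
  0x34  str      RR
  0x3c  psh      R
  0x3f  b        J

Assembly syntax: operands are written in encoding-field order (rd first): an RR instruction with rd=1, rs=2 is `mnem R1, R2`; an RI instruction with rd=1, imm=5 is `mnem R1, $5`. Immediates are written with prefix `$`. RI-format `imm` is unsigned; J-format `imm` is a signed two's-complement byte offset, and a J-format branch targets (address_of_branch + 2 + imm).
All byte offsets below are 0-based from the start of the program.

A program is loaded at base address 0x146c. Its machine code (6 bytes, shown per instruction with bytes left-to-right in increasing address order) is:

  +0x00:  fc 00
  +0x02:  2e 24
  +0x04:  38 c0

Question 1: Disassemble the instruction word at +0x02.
set R2, $36

+0x02: 2e 24 ⇒ word 0x2e24 (big)
  opcode bits[15:10]=0xb: set/RI
  rd@[9:8]=0x2 ⇒ R2
  imm@[7:0]=0x24 ⇒ $36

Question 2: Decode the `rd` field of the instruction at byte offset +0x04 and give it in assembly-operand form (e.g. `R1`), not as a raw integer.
R0

[04] 38 c0 → 0x38c0
  top 6b → 0xe → cp [RR]
  [9:8] rd=0 = R0
  [7:6] rs=3 = R3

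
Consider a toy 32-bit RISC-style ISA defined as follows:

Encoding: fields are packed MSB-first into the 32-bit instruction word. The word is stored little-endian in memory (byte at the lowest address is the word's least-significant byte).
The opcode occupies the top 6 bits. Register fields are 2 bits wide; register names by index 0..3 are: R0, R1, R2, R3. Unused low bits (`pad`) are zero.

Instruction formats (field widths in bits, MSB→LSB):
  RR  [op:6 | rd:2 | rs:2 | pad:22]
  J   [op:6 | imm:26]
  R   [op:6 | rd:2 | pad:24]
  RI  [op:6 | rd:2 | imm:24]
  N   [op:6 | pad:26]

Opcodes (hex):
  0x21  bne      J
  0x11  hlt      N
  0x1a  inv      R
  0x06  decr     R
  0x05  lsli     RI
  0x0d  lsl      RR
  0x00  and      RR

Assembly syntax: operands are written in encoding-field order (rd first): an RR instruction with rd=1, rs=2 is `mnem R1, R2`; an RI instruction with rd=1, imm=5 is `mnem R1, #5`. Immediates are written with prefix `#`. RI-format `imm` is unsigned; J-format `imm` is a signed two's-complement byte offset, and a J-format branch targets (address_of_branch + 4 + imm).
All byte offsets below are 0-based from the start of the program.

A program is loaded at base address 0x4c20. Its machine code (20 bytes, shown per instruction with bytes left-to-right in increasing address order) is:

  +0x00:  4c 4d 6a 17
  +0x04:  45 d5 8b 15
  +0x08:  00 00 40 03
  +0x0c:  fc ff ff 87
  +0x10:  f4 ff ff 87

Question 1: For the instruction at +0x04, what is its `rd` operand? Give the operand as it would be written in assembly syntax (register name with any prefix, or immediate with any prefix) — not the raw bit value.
R1

off 0x04: read 45 d5 8b 15 as little → 0x158bd545
  op=0x158bd545>>26=0x5 ⇒ lsli (RI)
  rd: (w>>24)&0x3=0x1 → R1
  imm: (w>>0)&0xffffff=0x8bd545 → #9164101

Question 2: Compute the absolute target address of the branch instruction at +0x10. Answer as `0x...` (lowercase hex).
+0x10: f4 ff ff 87 ⇒ word 0x87fffff4 (little)
  opcode bits[31:26]=0x21: bne/J
  [25:0] imm=67108852 (s26→-12) = #-12
  target = base 0x4c20 + off 0x10 + 4 + imm -12 = 0x4c28

0x4c28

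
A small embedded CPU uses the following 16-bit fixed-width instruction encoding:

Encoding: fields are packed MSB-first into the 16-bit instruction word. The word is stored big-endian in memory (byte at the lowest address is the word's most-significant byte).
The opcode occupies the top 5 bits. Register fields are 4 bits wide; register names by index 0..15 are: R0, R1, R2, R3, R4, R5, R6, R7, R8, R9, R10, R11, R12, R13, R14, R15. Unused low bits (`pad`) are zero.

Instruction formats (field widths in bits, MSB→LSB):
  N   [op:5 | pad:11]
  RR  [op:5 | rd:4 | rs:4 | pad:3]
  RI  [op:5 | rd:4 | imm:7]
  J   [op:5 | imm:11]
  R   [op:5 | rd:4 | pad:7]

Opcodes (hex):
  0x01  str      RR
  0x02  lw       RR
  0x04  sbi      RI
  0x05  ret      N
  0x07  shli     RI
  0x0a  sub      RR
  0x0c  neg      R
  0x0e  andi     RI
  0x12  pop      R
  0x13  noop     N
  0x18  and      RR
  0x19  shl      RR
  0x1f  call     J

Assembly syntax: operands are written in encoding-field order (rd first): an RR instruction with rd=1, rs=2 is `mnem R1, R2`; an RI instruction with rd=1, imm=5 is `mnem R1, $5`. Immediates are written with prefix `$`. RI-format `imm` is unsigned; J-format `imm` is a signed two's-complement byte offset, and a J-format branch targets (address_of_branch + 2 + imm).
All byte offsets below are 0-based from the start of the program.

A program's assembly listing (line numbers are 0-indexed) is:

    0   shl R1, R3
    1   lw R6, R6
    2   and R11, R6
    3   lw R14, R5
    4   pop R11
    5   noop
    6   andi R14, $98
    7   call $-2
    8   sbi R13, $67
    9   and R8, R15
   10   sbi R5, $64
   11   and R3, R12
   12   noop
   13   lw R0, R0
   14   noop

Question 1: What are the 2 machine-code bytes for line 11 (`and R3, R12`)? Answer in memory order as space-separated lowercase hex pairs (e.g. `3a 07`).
c1 e0

11. and fields op=0x18:5|rd=3:4|rs=12:4|pad=0:3 → word c1e0h → c1 e0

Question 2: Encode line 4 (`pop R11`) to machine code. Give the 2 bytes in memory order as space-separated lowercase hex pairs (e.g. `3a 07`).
L4: pop op=0x12:5|rd=11:4|pad=0:7 ⇒ 0x9580 ⇒ big 95 80

95 80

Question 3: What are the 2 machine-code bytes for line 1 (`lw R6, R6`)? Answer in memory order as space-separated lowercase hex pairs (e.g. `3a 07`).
13 30

1. lw fields op=0x2:5|rd=6:4|rs=6:4|pad=0:3 → word 1330h → 13 30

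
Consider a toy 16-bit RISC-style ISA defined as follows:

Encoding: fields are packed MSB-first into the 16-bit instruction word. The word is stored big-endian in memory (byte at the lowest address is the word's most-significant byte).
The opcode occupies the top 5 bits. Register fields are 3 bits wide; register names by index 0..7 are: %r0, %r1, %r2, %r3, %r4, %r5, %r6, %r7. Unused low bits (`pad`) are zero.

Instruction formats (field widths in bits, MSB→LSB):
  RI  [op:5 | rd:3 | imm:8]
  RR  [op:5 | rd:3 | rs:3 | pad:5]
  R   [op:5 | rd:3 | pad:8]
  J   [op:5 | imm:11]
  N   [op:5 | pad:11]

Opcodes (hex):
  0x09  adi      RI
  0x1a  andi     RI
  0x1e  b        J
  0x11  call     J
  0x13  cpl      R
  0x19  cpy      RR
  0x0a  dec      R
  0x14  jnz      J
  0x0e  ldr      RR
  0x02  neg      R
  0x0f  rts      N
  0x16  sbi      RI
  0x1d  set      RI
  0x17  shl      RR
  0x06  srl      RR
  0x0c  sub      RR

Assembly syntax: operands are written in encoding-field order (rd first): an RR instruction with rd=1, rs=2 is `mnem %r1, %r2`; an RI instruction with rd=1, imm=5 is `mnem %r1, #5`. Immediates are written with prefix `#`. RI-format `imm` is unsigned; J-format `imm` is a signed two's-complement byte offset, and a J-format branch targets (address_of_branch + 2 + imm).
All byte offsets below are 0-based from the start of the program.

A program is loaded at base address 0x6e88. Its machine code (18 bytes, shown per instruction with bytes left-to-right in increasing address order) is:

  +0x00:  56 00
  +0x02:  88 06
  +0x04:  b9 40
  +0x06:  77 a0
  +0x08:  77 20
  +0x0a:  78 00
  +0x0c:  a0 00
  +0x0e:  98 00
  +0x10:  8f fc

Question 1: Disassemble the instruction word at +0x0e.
[0e] 98 00 → 0x9800
  opcode bits[15:11]=0x13: cpl/R
  rd@[10:8]=0x0 ⇒ %r0

cpl %r0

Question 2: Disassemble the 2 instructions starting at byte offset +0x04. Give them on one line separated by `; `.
shl %r1, %r2; ldr %r7, %r5

+0x04: b9 40 ⇒ word 0xb940 (big)
  top 5b → 0x17 → shl [RR]
  [10:8] rd=1 = %r1
  [7:5] rs=2 = %r2
+0x06: 77 a0 ⇒ word 0x77a0 (big)
  top 5b → 0xe → ldr [RR]
  [10:8] rd=7 = %r7
  [7:5] rs=5 = %r5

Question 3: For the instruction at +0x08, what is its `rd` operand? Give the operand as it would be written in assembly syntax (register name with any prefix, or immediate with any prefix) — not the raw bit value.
%r7

@+08  big-endian(77 20) = 0x7720
  op=0x7720>>11=0xe ⇒ ldr (RR)
  rd@[10:8]=0x7 ⇒ %r7
  rs@[7:5]=0x1 ⇒ %r1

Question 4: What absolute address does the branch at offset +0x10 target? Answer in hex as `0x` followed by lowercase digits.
[10] 8f fc → 0x8ffc
  opcode bits[15:11]=0x11: call/J
  imm: (w>>0)&0x7ff=0x7fc (s11→-4) → #-4
  target = base 0x6e88 + off 0x10 + 2 + imm -4 = 0x6e96

0x6e96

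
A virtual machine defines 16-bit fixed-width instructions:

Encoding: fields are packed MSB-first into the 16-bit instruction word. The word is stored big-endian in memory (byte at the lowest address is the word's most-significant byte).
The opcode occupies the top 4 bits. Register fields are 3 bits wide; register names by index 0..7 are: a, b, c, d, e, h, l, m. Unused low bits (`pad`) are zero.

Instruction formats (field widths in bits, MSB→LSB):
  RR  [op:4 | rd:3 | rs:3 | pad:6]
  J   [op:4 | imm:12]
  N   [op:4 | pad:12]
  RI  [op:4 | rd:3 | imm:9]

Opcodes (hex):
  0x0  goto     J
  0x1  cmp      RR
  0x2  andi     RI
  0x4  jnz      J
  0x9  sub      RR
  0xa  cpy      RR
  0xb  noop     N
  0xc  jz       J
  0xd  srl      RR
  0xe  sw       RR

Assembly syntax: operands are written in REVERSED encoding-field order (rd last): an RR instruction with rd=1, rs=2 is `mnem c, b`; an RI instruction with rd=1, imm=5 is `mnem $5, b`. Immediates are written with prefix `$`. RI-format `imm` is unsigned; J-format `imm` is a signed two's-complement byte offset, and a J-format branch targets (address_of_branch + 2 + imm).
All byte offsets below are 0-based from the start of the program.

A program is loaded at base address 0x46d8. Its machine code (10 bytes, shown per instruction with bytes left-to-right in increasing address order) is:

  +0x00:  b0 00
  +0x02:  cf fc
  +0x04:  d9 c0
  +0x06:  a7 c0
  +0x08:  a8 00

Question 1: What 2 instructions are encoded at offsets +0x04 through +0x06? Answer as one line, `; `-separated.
@+04  big-endian(d9 c0) = 0xd9c0
  op=0xd9c0>>12=0xd ⇒ srl (RR)
  rd: (w>>9)&0x7=0x4 → e
  rs: (w>>6)&0x7=0x7 → m
@+06  big-endian(a7 c0) = 0xa7c0
  op=0xa7c0>>12=0xa ⇒ cpy (RR)
  rd: (w>>9)&0x7=0x3 → d
  rs: (w>>6)&0x7=0x7 → m

srl m, e; cpy m, d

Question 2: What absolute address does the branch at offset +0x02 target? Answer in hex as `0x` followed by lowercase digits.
@+02  big-endian(cf fc) = 0xcffc
  top 4b → 0xc → jz [J]
  imm: (w>>0)&0xfff=0xffc (s12→-4) → $-4
  target = base 0x46d8 + off 0x02 + 2 + imm -4 = 0x46d8

0x46d8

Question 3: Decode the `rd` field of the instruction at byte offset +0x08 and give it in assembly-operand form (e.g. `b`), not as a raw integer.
@+08  big-endian(a8 00) = 0xa800
  top 4b → 0xa → cpy [RR]
  rd@[11:9]=0x4 ⇒ e
  rs@[8:6]=0x0 ⇒ a

e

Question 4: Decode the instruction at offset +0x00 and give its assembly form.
+0x00: b0 00 ⇒ word 0xb000 (big)
  op=0xb000>>12=0xb ⇒ noop (N)

noop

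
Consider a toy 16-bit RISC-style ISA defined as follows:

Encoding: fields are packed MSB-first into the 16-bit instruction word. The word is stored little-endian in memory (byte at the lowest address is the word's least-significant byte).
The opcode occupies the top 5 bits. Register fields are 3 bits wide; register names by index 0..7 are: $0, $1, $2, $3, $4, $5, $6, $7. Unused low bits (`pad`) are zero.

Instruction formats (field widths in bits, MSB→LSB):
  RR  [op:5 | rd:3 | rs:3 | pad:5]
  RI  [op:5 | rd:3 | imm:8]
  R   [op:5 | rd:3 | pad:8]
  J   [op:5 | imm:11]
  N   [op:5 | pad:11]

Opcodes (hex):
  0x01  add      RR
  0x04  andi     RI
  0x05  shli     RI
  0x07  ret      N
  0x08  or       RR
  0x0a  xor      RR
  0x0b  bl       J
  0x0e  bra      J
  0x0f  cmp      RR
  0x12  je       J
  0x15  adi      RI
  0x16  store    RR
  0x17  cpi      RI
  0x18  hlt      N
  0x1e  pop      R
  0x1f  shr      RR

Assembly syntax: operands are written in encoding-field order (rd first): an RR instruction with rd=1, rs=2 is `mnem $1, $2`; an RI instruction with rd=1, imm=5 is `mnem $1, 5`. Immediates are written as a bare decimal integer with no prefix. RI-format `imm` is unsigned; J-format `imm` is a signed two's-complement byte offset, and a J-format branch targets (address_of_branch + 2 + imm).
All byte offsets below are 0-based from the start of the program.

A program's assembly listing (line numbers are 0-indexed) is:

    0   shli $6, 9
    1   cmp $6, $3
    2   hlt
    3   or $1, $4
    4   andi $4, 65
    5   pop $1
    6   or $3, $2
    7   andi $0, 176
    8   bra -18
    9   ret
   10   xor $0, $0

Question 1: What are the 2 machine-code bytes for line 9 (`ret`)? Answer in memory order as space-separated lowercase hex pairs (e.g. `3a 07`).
00 38

line 9 (ret): pack op=0x7:5|pad=0:11 = 0x3800; little→ 00 38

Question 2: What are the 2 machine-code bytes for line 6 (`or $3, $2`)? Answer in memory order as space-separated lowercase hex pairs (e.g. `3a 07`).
40 43

6. or fields op=0x8:5|rd=3:3|rs=2:3|pad=0:5 → word 4340h → 40 43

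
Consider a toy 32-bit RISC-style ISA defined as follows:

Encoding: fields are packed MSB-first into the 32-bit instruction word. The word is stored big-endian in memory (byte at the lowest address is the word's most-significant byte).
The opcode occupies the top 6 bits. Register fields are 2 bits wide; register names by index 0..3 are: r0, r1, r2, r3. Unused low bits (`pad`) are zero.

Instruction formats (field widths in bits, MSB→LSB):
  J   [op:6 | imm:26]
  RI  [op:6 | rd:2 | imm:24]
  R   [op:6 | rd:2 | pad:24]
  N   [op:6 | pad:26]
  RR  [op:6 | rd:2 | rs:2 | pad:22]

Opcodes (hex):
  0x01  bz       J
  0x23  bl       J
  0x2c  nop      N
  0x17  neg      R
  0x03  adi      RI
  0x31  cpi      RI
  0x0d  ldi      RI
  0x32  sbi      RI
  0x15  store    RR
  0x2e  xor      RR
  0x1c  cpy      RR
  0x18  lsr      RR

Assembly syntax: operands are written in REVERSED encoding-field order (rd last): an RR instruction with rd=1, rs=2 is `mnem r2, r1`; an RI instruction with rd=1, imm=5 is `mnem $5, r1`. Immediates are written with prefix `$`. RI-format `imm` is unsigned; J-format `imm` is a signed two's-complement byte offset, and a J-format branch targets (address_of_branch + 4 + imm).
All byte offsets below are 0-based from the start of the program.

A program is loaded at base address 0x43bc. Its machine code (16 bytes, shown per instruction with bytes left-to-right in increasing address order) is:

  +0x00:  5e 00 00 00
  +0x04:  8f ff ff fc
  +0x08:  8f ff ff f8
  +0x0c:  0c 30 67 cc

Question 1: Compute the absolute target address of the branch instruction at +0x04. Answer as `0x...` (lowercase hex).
+0x04: 8f ff ff fc ⇒ word 0x8ffffffc (big)
  top 6b → 0x23 → bl [J]
  [25:0] imm=67108860 (s26→-4) = $-4
  target = base 0x43bc + off 0x04 + 4 + imm -4 = 0x43c0

0x43c0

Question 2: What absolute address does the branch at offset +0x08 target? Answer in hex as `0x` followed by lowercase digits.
0x43c0

off 0x08: read 8f ff ff f8 as big → 0x8ffffff8
  opcode bits[31:26]=0x23: bl/J
  [25:0] imm=67108856 (s26→-8) = $-8
  target = base 0x43bc + off 0x08 + 4 + imm -8 = 0x43c0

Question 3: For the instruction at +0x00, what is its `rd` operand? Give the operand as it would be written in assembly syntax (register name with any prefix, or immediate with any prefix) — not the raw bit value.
@+00  big-endian(5e 00 00 00) = 0x5e000000
  top 6b → 0x17 → neg [R]
  rd: (w>>24)&0x3=0x2 → r2

r2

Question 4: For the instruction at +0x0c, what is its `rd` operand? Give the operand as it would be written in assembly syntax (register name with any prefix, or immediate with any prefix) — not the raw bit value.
r0

[0c] 0c 30 67 cc → 0x0c3067cc
  op=0x0c3067cc>>26=0x3 ⇒ adi (RI)
  rd@[25:24]=0x0 ⇒ r0
  imm@[23:0]=0x3067cc ⇒ $3172300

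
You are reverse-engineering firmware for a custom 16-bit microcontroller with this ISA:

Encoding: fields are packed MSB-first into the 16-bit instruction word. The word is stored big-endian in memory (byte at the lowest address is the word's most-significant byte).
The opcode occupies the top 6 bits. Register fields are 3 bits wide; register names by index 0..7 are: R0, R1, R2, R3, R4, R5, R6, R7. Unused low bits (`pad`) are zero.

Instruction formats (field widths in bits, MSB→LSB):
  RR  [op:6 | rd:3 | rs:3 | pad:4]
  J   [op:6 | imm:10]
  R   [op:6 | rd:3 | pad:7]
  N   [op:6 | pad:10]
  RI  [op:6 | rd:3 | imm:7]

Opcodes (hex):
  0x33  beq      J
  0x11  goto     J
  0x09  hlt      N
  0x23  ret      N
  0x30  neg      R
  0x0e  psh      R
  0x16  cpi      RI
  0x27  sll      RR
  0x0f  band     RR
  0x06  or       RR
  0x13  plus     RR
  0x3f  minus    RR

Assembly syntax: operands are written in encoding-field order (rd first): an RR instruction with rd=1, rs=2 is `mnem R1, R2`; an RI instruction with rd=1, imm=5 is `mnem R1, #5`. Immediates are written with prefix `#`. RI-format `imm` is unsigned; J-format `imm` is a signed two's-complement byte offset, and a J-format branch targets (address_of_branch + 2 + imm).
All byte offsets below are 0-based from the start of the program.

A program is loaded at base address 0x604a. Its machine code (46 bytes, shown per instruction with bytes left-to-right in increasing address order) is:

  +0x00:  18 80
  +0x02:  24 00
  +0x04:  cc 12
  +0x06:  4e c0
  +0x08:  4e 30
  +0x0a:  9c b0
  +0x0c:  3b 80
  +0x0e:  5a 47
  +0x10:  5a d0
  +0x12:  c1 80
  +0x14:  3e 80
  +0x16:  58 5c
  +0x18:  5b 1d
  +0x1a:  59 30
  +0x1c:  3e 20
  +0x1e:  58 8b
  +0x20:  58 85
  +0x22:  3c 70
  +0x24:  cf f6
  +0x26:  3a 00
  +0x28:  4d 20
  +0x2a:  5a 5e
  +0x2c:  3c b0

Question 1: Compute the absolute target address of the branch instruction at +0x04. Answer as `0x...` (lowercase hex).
off 0x04: read cc 12 as big → 0xcc12
  opcode bits[15:10]=0x33: beq/J
  [9:0] imm=18 = #18
  target = base 0x604a + off 0x04 + 2 + imm 18 = 0x6062

0x6062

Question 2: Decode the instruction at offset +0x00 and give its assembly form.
or R1, R0

+0x00: 18 80 ⇒ word 0x1880 (big)
  opcode bits[15:10]=0x6: or/RR
  rd@[9:7]=0x1 ⇒ R1
  rs@[6:4]=0x0 ⇒ R0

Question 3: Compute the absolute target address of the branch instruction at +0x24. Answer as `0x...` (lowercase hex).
0x6066

off 0x24: read cf f6 as big → 0xcff6
  op=0xcff6>>10=0x33 ⇒ beq (J)
  [9:0] imm=1014 (s10→-10) = #-10
  target = base 0x604a + off 0x24 + 2 + imm -10 = 0x6066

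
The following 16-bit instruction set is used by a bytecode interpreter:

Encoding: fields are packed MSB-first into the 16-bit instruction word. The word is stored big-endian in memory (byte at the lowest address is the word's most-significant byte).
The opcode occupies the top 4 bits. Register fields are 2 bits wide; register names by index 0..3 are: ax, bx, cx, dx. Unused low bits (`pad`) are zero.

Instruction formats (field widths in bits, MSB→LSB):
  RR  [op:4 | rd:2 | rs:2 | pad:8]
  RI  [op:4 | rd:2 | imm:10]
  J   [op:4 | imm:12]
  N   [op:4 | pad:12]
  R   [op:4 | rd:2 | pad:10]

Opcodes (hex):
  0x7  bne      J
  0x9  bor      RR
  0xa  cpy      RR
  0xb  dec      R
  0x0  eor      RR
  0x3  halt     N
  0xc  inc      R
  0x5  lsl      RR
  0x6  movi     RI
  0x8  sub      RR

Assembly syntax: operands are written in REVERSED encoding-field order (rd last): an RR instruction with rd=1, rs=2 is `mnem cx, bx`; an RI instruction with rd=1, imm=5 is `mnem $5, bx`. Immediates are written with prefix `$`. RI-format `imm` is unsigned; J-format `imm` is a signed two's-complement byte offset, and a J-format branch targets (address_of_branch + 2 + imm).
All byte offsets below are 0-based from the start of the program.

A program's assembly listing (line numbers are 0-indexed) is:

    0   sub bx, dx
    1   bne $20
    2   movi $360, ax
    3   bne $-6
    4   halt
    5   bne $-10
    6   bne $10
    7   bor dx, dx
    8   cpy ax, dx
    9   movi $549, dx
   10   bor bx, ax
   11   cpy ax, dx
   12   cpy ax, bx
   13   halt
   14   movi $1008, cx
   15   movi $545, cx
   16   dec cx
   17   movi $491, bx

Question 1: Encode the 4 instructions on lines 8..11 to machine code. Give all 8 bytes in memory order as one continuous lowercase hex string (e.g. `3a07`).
L8: cpy op=0xa:4|rd=3:2|rs=0:2|pad=0:8 ⇒ 0xac00 ⇒ big ac 00
L9: movi op=0x6:4|rd=3:2|imm=549:10 ⇒ 0x6e25 ⇒ big 6e 25
L10: bor op=0x9:4|rd=0:2|rs=1:2|pad=0:8 ⇒ 0x9100 ⇒ big 91 00
L11: cpy op=0xa:4|rd=3:2|rs=0:2|pad=0:8 ⇒ 0xac00 ⇒ big ac 00

ac006e259100ac00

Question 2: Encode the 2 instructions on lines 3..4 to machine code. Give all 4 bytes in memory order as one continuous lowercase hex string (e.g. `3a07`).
7ffa3000

3. bne fields op=0x7:4|imm=-6:12 → word 7ffah → 7f fa
4. halt fields op=0x3:4|pad=0:12 → word 3000h → 30 00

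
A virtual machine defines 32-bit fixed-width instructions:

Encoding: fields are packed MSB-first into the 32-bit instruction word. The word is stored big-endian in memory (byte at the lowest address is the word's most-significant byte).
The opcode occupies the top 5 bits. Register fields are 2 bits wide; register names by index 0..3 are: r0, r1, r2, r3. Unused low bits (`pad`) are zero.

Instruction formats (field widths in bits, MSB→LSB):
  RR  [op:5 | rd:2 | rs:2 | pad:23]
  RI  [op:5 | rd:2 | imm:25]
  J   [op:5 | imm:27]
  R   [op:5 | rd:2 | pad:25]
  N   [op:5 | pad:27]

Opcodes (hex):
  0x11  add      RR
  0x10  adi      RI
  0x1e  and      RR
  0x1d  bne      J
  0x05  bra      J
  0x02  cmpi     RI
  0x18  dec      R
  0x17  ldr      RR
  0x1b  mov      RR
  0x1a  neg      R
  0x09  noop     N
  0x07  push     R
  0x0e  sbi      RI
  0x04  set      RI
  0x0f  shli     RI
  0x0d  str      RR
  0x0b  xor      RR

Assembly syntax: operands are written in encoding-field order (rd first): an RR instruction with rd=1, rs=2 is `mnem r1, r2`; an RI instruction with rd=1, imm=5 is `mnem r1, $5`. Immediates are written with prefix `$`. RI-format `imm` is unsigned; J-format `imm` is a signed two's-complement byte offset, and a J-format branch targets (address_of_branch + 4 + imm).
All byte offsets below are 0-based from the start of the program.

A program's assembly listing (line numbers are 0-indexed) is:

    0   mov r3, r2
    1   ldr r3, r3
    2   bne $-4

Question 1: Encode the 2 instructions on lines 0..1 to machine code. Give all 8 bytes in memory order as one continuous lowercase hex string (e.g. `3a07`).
0. mov fields op=0x1b:5|rd=3:2|rs=2:2|pad=0:23 → word df000000h → df 00 00 00
1. ldr fields op=0x17:5|rd=3:2|rs=3:2|pad=0:23 → word bf800000h → bf 80 00 00

df000000bf800000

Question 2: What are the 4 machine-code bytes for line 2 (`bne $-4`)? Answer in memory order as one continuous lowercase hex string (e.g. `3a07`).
effffffc

line 2 (bne): pack op=0x1d:5|imm=-4:27 = 0xeffffffc; big→ ef ff ff fc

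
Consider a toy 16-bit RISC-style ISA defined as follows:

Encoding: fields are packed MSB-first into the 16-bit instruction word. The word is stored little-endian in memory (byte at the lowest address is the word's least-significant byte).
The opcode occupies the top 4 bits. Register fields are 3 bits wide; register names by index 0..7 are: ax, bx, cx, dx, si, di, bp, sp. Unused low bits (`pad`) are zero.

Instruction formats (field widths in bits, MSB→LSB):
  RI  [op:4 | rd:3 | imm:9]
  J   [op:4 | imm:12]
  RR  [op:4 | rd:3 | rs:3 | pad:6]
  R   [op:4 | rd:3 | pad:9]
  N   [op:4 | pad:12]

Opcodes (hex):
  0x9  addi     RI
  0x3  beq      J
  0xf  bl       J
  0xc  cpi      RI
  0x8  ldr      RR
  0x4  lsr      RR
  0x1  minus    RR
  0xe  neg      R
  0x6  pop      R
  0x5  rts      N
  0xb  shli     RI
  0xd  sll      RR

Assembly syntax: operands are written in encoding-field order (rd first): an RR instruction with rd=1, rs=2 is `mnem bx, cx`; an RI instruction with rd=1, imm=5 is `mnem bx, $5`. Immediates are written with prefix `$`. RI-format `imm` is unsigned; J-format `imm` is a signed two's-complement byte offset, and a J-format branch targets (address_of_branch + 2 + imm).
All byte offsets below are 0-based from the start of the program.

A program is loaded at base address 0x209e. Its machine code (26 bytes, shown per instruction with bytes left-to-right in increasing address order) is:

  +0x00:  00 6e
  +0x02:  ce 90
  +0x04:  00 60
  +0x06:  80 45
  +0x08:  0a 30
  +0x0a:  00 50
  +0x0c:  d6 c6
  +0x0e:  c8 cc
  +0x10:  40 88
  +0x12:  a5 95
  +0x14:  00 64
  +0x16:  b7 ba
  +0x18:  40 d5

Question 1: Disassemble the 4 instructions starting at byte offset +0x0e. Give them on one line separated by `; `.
off 0x0e: read c8 cc as little → 0xccc8
  opcode bits[15:12]=0xc: cpi/RI
  rd@[11:9]=0x6 ⇒ bp
  imm@[8:0]=0xc8 ⇒ $200
off 0x10: read 40 88 as little → 0x8840
  opcode bits[15:12]=0x8: ldr/RR
  rd@[11:9]=0x4 ⇒ si
  rs@[8:6]=0x1 ⇒ bx
off 0x12: read a5 95 as little → 0x95a5
  opcode bits[15:12]=0x9: addi/RI
  rd@[11:9]=0x2 ⇒ cx
  imm@[8:0]=0x1a5 ⇒ $421
off 0x14: read 00 64 as little → 0x6400
  opcode bits[15:12]=0x6: pop/R
  rd@[11:9]=0x2 ⇒ cx

cpi bp, $200; ldr si, bx; addi cx, $421; pop cx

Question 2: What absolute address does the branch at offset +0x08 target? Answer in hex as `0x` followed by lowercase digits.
+0x08: 0a 30 ⇒ word 0x300a (little)
  op=0x300a>>12=0x3 ⇒ beq (J)
  imm@[11:0]=0xa ⇒ $10
  target = base 0x209e + off 0x08 + 2 + imm 10 = 0x20b2

0x20b2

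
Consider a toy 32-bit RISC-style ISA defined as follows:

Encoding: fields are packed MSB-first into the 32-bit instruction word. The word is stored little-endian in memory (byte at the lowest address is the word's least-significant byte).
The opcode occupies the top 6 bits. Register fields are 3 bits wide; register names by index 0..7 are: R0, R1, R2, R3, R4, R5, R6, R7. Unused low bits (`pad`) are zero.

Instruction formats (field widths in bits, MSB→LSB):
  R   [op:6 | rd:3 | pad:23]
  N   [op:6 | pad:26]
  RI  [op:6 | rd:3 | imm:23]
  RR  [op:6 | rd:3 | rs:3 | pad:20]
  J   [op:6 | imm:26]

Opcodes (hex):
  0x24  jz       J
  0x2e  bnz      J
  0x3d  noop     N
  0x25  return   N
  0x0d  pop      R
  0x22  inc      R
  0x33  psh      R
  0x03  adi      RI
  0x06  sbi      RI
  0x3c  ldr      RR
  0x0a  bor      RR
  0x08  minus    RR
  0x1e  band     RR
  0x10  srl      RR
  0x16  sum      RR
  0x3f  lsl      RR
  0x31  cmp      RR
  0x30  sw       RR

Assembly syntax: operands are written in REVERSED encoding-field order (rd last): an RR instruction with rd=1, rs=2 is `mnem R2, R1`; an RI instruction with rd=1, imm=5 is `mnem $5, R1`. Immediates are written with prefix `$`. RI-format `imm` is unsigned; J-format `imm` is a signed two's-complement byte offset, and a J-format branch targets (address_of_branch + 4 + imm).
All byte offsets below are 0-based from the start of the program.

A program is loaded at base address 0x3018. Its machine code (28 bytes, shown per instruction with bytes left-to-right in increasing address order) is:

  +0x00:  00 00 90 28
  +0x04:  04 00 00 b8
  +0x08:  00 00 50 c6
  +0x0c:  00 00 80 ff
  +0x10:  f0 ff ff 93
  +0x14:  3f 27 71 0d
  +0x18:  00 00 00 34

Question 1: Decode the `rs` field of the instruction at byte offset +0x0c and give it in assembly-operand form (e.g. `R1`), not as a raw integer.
@+0c  little-endian(00 00 80 ff) = 0xff800000
  top 6b → 0x3f → lsl [RR]
  rd@[25:23]=0x7 ⇒ R7
  rs@[22:20]=0x0 ⇒ R0

R0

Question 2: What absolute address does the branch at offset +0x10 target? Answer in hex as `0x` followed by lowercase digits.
0x301c

off 0x10: read f0 ff ff 93 as little → 0x93fffff0
  op=0x93fffff0>>26=0x24 ⇒ jz (J)
  imm@[25:0]=0x3fffff0 (s26→-16) ⇒ $-16
  target = base 0x3018 + off 0x10 + 4 + imm -16 = 0x301c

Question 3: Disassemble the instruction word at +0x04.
off 0x04: read 04 00 00 b8 as little → 0xb8000004
  op=0xb8000004>>26=0x2e ⇒ bnz (J)
  imm@[25:0]=0x4 ⇒ $4

bnz $4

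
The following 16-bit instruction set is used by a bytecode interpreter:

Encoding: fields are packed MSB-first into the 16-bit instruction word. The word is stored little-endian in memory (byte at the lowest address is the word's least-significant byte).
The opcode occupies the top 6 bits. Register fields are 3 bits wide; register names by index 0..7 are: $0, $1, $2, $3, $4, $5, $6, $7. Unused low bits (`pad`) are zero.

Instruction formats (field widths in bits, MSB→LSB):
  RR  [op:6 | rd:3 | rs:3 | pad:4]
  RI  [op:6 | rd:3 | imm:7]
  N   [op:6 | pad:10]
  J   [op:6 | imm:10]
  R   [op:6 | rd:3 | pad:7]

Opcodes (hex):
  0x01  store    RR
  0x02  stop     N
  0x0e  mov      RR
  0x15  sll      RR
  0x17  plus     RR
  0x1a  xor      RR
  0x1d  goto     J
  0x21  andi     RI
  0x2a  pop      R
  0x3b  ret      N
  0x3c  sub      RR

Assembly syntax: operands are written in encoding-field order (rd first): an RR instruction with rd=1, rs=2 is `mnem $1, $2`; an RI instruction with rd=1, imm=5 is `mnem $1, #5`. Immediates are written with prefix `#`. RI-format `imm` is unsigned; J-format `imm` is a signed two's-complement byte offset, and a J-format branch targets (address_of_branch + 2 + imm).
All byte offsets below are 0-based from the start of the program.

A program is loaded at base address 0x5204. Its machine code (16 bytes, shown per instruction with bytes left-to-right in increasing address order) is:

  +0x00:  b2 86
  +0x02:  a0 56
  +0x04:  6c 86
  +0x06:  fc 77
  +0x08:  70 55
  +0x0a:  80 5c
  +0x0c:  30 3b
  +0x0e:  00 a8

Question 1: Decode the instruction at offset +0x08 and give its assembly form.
off 0x08: read 70 55 as little → 0x5570
  opcode bits[15:10]=0x15: sll/RR
  [9:7] rd=2 = $2
  [6:4] rs=7 = $7

sll $2, $7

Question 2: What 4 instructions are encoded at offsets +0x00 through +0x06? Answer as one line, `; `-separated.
[00] b2 86 → 0x86b2
  top 6b → 0x21 → andi [RI]
  rd@[9:7]=0x5 ⇒ $5
  imm@[6:0]=0x32 ⇒ #50
[02] a0 56 → 0x56a0
  top 6b → 0x15 → sll [RR]
  rd@[9:7]=0x5 ⇒ $5
  rs@[6:4]=0x2 ⇒ $2
[04] 6c 86 → 0x866c
  top 6b → 0x21 → andi [RI]
  rd@[9:7]=0x4 ⇒ $4
  imm@[6:0]=0x6c ⇒ #108
[06] fc 77 → 0x77fc
  top 6b → 0x1d → goto [J]
  imm@[9:0]=0x3fc (s10→-4) ⇒ #-4

andi $5, #50; sll $5, $2; andi $4, #108; goto #-4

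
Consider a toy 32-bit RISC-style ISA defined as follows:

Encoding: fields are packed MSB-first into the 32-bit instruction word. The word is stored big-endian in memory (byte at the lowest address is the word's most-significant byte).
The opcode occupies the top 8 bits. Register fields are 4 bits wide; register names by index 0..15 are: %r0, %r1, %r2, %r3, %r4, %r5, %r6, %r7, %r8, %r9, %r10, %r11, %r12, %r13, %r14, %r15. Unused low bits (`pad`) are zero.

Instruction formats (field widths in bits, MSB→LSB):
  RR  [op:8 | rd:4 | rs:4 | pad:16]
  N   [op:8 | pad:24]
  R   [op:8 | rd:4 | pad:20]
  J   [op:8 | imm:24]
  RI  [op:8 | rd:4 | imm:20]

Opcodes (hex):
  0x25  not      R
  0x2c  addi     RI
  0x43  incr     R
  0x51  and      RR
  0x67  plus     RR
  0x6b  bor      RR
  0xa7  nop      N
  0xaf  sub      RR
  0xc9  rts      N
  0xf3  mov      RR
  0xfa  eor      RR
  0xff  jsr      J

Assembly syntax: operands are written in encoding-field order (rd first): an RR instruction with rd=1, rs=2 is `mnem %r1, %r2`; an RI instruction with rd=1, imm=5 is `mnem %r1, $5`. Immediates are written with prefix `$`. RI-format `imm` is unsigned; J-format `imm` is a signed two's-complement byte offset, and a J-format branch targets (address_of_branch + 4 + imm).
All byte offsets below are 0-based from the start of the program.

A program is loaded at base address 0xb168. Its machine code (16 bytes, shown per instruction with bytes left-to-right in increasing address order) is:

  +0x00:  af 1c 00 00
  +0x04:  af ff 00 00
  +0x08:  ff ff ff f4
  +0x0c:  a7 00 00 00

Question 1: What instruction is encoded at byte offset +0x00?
off 0x00: read af 1c 00 00 as big → 0xaf1c0000
  opcode bits[31:24]=0xaf: sub/RR
  rd: (w>>20)&0xf=0x1 → %r1
  rs: (w>>16)&0xf=0xc → %r12

sub %r1, %r12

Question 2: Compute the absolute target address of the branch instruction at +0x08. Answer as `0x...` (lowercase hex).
0xb168

+0x08: ff ff ff f4 ⇒ word 0xfffffff4 (big)
  top 8b → 0xff → jsr [J]
  imm@[23:0]=0xfffff4 (s24→-12) ⇒ $-12
  target = base 0xb168 + off 0x08 + 4 + imm -12 = 0xb168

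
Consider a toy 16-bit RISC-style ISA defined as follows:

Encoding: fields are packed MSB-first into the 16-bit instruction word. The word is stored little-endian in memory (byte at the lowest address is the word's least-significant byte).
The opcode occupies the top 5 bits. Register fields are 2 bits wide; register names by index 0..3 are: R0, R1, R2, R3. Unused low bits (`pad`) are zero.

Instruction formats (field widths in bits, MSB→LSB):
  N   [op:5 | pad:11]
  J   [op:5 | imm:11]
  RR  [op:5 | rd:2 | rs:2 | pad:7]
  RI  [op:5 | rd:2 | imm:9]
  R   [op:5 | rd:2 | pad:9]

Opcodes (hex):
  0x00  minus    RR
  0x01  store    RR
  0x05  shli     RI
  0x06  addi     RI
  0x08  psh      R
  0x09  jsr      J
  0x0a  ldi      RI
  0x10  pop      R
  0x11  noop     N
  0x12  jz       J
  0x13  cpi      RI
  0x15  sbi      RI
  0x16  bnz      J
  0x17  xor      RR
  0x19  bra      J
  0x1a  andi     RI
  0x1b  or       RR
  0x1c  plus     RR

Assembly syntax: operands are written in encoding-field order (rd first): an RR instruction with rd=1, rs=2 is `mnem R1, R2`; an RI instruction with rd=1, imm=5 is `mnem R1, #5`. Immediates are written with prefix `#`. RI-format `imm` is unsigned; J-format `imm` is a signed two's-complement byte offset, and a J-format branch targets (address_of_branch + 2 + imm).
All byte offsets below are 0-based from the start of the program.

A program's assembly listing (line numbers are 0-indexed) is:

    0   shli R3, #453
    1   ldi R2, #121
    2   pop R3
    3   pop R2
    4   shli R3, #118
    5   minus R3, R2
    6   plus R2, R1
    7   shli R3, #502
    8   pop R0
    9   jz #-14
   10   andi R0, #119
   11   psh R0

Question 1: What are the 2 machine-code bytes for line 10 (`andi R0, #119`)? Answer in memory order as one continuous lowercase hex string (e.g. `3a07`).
line 10 (andi): pack op=0x1a:5|rd=0:2|imm=119:9 = 0xd077; little→ 77 d0

77d0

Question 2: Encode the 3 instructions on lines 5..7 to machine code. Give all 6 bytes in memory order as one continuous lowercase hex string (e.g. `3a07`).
000780e4f62f

5. minus fields op=0x0:5|rd=3:2|rs=2:2|pad=0:7 → word 0700h → 00 07
6. plus fields op=0x1c:5|rd=2:2|rs=1:2|pad=0:7 → word e480h → 80 e4
7. shli fields op=0x5:5|rd=3:2|imm=502:9 → word 2ff6h → f6 2f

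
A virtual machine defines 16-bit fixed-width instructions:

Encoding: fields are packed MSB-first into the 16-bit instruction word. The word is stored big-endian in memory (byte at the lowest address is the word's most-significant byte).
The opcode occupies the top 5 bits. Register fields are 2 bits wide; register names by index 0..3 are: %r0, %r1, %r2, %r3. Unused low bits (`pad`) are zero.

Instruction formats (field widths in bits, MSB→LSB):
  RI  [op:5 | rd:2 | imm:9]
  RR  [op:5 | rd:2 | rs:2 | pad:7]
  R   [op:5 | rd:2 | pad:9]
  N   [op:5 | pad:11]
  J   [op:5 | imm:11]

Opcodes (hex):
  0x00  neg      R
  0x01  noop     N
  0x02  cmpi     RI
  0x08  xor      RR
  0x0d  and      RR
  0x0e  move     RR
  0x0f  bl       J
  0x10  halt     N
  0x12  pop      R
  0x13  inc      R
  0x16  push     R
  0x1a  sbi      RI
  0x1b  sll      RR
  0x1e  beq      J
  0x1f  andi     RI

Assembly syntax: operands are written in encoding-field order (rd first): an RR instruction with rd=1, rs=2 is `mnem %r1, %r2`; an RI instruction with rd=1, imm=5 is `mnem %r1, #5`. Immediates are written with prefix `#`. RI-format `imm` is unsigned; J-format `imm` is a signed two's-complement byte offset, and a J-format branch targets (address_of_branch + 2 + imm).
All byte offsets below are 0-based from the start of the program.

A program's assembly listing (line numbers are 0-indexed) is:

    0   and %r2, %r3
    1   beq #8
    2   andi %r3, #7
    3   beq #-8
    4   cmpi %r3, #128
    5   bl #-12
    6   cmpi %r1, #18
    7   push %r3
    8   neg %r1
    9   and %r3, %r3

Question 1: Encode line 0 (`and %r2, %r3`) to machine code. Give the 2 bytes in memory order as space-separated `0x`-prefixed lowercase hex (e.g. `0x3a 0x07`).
0. and fields op=0xd:5|rd=2:2|rs=3:2|pad=0:7 → word 6d80h → 6d 80

0x6d 0x80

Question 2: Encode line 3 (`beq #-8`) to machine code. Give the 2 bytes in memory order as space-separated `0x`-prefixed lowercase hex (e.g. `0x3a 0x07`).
0xf7 0xf8

L3: beq op=0x1e:5|imm=-8:11 ⇒ 0xf7f8 ⇒ big f7 f8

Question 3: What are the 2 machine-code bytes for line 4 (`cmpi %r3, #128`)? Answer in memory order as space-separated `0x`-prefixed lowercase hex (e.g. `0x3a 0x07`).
L4: cmpi op=0x2:5|rd=3:2|imm=128:9 ⇒ 0x1680 ⇒ big 16 80

0x16 0x80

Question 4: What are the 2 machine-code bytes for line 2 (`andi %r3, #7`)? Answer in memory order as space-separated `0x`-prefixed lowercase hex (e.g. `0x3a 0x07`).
0xfe 0x07

2. andi fields op=0x1f:5|rd=3:2|imm=7:9 → word fe07h → fe 07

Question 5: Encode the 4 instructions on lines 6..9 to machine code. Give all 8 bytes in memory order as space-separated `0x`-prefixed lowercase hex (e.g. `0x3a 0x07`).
L6: cmpi op=0x2:5|rd=1:2|imm=18:9 ⇒ 0x1212 ⇒ big 12 12
L7: push op=0x16:5|rd=3:2|pad=0:9 ⇒ 0xb600 ⇒ big b6 00
L8: neg op=0x0:5|rd=1:2|pad=0:9 ⇒ 0x0200 ⇒ big 02 00
L9: and op=0xd:5|rd=3:2|rs=3:2|pad=0:7 ⇒ 0x6f80 ⇒ big 6f 80

0x12 0x12 0xb6 0x00 0x02 0x00 0x6f 0x80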